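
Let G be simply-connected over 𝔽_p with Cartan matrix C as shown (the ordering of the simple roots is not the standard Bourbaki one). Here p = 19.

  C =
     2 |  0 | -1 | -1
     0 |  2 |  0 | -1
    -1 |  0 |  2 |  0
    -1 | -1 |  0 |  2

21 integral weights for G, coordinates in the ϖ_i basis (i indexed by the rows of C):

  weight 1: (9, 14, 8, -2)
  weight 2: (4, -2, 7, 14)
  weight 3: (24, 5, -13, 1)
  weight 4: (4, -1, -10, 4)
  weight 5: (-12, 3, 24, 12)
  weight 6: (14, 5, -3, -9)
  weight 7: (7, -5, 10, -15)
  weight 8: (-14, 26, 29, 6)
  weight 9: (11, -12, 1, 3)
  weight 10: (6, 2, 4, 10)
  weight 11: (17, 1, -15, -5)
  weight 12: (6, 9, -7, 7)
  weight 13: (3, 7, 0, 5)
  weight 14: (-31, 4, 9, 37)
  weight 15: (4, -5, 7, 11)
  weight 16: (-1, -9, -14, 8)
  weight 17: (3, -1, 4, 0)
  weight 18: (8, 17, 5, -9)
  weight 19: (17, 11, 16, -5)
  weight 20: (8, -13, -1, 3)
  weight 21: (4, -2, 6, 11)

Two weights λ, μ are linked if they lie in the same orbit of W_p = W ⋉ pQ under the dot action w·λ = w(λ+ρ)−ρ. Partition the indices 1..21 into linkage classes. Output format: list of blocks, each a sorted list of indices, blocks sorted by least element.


Type A_4, rank 4, |W|=120; reorder rows/cols to standard.

λ_j+ρ reflected into Ā_19 (⟨·,θ^∨⟩≤19); 4-tuples as given:

  [1] (4, 0, 5, 1);  [2] (4, 8, 1, 6);  [3] (5, 2, 2, 6);  [4] (4, 0, 5, 1);  [5] (5, 2, 2, 6);  [6] (5, 2, 2, 6);  [7] (4, 8, 1, 6);  [8] (5, 2, 2, 6);  [9] (5, 4, 2, 7);  [10] (5, 4, 2, 7);  [11] (0, 2, 14, 2);  [12] (1, 4, 0, 8);  [13] (4, 8, 1, 6);  [14] (4, 8, 1, 6);  [15] (5, 2, 2, 6);  [16] (1, 4, 0, 8);  [17] (4, 0, 5, 1);  [18] (1, 4, 0, 8);  [19] (5, 4, 2, 7);  [20] (1, 4, 0, 8);  [21] (5, 4, 2, 7)

The 21 indices split into 6 linkage classes (same alcove rep ⇔ same W_19-dot-orbit):

[[1, 4, 17], [2, 7, 13, 14], [3, 5, 6, 8, 15], [9, 10, 19, 21], [11], [12, 16, 18, 20]]


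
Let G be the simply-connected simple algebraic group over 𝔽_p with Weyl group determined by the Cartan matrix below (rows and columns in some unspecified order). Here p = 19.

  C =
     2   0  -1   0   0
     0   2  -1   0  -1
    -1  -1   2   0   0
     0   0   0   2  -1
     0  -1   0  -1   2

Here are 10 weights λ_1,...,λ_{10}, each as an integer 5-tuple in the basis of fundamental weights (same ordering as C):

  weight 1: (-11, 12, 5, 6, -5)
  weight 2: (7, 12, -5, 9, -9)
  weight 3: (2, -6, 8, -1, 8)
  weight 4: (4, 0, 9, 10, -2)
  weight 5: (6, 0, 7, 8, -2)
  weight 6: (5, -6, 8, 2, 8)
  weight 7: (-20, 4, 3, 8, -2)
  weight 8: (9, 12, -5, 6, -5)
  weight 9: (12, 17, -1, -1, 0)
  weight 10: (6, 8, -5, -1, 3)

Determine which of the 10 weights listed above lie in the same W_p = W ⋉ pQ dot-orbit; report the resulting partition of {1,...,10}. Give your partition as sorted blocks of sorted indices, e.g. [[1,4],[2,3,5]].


A_5 Cartan matrix, 5 simple roots permuted; ρ=(1,1,1,1,1).

λ_j+ρ reflected into Ā_19 (⟨·,θ^∨⟩≤19); 5-tuples as given:

  1: (3, 5, 4, 0, 4) · 2: (4, 1, 4, 2, 8) · 3: (3, 5, 4, 0, 4) · 4: (2, 0, 8, 3, 1) · 5: (2, 0, 8, 3, 1) · 6: (3, 5, 4, 0, 4) · 7: (4, 1, 4, 2, 8) · 8: (3, 5, 4, 0, 4) · 9: (0, 6, 0, 1, 12) · 10: (3, 5, 4, 0, 4)

Grouping the 10 weights by Ā_19-representative: 4 linkage classes.

[[1, 3, 6, 8, 10], [2, 7], [4, 5], [9]]


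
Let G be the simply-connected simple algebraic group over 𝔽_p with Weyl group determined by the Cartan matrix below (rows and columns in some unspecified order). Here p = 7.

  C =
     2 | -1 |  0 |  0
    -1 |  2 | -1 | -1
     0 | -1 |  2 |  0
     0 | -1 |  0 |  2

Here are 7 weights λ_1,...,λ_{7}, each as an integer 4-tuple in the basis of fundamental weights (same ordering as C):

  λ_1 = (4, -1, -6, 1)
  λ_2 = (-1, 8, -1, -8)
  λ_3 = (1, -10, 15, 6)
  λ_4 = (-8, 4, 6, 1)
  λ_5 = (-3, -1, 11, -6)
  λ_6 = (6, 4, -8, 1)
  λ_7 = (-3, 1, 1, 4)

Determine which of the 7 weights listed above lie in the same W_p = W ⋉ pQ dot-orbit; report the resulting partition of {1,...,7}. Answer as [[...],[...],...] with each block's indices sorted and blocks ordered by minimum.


C ↔ D_4 under row/col permutation; |W(D_4)| = 192.

Each λ_j+ρ reduced to Ā_7; 4-tuples below use C's row order:

    [1] (0, 2, 0, 3)
    [2] (0, 2, 0, 3)
    [3] (0, 0, 0, 5)
    [4] (0, 0, 0, 5)
    [5] (0, 2, 0, 3)
    [6] (0, 0, 0, 5)
    [7] (0, 2, 0, 3)

2 distinct reps among the 7 weights ⇒ 2 W_7-linkage classes:

[[1, 2, 5, 7], [3, 4, 6]]


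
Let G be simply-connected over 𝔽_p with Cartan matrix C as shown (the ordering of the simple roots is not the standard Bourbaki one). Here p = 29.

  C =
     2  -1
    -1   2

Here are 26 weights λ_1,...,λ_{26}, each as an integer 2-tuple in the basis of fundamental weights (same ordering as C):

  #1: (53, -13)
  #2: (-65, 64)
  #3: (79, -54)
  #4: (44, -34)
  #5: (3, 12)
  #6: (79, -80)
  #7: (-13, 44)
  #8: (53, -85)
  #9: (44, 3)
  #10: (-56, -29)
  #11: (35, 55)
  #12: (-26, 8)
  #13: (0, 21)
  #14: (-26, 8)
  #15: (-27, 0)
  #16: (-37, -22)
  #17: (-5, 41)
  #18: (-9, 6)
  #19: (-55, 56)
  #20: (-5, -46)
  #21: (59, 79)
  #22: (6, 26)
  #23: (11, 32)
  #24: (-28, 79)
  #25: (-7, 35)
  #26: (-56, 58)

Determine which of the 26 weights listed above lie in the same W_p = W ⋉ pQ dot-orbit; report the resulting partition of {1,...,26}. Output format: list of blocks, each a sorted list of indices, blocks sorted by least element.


A_2 Cartan matrix, 2 simple roots permuted; ρ=(1,1).

W_29-reps of the 26 weights in Ā_29 (same 2-coord order as C):

    λ_1 → (4, 13)
    λ_2 → (1, 22)
    λ_3 → (2, 22)
    λ_4 → (4, 13)
    λ_5 → (4, 13)
    λ_6 → (7, 1)
    λ_7 → (4, 13)
    λ_8 → (1, 25)
    λ_9 → (9, 16)
    λ_10 → (1, 25)
    λ_11 → (2, 22)
    λ_12 → (9, 16)
    λ_13 → (1, 22)
    λ_14 → (9, 16)
    λ_15 → (1, 25)
    λ_16 → (7, 1)
    λ_17 → (9, 16)
    λ_18 → (7, 1)
    λ_19 → (1, 25)
    λ_20 → (9, 16)
    λ_21 → (2, 22)
    λ_22 → (2, 22)
    λ_23 → (4, 13)
    λ_24 → (2, 22)
    λ_25 → (1, 22)
    λ_26 → (1, 25)

Linkage partition of the 26 weights (6 classes, p=29):

[[1, 4, 5, 7, 23], [2, 13, 25], [3, 11, 21, 22, 24], [6, 16, 18], [8, 10, 15, 19, 26], [9, 12, 14, 17, 20]]


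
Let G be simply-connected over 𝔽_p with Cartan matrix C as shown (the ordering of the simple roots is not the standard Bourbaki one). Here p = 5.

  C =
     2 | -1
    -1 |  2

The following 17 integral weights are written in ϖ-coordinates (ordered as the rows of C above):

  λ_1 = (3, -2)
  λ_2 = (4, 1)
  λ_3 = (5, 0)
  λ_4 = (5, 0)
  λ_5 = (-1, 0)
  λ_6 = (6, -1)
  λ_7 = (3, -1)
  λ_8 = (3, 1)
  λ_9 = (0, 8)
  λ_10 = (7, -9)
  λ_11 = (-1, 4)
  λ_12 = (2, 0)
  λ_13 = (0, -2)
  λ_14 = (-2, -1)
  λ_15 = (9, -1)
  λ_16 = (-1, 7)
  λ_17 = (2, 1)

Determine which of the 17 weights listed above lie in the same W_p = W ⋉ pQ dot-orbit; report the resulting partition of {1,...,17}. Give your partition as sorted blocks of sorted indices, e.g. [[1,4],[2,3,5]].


Type A_2, rank 2, |W|=6; reorder rows/cols to standard.

Ā_5 reps of the 17 weights (A_2, coords as presented):

  λ_1 → (3, 1) · λ_2 → (3, 0) · λ_3 → (3, 1) · λ_4 → (3, 1) · λ_5 → (0, 1) · λ_6 → (3, 2) · λ_7 → (4, 0) · λ_8 → (3, 1) · λ_9 → (4, 0) · λ_10 → (3, 2) · λ_11 → (0, 5) · λ_12 → (3, 1) · λ_13 → (0, 1) · λ_14 → (0, 1) · λ_15 → (0, 5) · λ_16 → (3, 2) · λ_17 → (3, 2)

Partition of {1..17} into 6 W_5-dot-orbits:

[[1, 3, 4, 8, 12], [2], [5, 13, 14], [6, 10, 16, 17], [7, 9], [11, 15]]


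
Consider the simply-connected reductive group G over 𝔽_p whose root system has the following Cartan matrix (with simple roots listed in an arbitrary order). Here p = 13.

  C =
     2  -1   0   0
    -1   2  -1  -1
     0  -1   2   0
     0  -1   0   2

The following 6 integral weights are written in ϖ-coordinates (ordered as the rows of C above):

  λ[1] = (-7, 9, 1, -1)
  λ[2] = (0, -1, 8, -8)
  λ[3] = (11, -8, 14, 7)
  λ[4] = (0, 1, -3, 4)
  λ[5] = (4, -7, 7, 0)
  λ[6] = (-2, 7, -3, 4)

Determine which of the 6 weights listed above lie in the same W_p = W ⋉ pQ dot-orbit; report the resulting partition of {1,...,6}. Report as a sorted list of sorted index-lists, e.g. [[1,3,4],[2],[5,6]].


D_4 Cartan matrix, 4 simple roots permuted; ρ=(1,1,1,1).

Folding the 6 weights λ_j+ρ into Ā_13 (reps in the given 4-coord order):

    λ_1+ρ ↦ (6, 1, 2, 0)
    λ_2+ρ ↦ (6, 1, 2, 0)
    λ_3+ρ ↦ (1, 0, 2, 5)
    λ_4+ρ ↦ (1, 0, 2, 5)
    λ_5+ρ ↦ (1, 0, 2, 5)
    λ_6+ρ ↦ (1, 0, 2, 5)

Grouping the 6 weights by Ā_13-representative: 2 linkage classes.

[[1, 2], [3, 4, 5, 6]]


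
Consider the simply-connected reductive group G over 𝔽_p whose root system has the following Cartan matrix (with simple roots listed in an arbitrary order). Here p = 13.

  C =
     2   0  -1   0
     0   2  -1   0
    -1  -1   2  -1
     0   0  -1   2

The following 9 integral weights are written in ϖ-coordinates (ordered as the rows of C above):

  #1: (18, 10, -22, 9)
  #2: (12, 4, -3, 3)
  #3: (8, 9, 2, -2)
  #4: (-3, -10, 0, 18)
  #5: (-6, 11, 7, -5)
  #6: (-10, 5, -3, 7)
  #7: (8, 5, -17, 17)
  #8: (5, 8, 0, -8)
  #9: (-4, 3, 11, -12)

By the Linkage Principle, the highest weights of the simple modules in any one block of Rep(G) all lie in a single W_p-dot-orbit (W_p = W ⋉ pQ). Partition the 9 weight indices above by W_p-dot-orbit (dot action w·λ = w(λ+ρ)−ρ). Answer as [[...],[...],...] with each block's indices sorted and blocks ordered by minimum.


Dynkin diagram of C (from the 6 off-diagonal −1 entries): D_4.

W_13-reps of the 9 weights in Ā_13 (same 4-coord order as C):

  1: (6, 2, 0, 3) · 2: (6, 2, 0, 3) · 3: (0, 1, 1, 8) · 4: (2, 5, 1, 3) · 5: (2, 5, 1, 3) · 6: (2, 5, 1, 3) · 7: (2, 5, 1, 3) · 8: (0, 3, 3, 1) · 9: (0, 1, 1, 8)

4 distinct reps among the 9 weights ⇒ 4 W_13-linkage classes:

[[1, 2], [3, 9], [4, 5, 6, 7], [8]]


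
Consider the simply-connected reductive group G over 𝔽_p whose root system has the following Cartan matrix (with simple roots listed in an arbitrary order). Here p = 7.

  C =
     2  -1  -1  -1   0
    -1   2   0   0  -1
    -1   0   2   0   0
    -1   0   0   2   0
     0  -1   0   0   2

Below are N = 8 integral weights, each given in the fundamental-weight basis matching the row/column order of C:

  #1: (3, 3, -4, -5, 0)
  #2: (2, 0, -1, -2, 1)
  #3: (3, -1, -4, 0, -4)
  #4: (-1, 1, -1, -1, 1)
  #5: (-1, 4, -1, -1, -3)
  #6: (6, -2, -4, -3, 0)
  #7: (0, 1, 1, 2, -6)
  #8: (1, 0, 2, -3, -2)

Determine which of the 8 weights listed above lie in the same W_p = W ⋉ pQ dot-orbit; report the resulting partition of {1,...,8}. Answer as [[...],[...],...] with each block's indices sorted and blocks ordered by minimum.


D_5 Cartan matrix, 5 simple roots permuted; ρ=(1,1,1,1,1).

Ā_7 reps of the 8 weights (D_5, coords as presented):

    1: (1, 1, 0, 1, 1)
    2: (1, 1, 0, 1, 1)
    3: (1, 1, 1, 1, 0)
    4: (0, 2, 0, 0, 2)
    5: (0, 2, 0, 0, 2)
    6: (0, 0, 3, 2, 1)
    7: (1, 1, 0, 1, 1)
    8: (0, 0, 3, 2, 1)

These 8 weights hit 4 W_7-dot-orbits; sizes (3, 1, 2, 2):

[[1, 2, 7], [3], [4, 5], [6, 8]]


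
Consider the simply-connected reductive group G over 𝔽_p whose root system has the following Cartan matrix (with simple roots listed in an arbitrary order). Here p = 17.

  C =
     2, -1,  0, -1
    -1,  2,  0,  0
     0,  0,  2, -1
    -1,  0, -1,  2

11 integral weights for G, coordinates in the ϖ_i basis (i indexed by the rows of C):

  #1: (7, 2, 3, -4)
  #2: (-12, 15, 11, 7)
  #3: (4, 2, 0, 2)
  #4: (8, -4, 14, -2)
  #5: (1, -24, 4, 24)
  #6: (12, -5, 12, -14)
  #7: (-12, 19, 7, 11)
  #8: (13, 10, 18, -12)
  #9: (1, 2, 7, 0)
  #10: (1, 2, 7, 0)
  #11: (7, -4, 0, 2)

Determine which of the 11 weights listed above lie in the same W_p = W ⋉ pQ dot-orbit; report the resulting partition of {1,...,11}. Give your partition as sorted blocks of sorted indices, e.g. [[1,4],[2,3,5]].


Root system A_4: the 4×4 matrix C matches after relabeling.

Alcove-folded reps (p=17, 11 weights, presented ϖ-order):

  [1] (5, 3, 1, 3);  [2] (5, 3, 1, 3);  [3] (5, 3, 1, 3);  [4] (2, 3, 8, 1);  [5] (2, 5, 4, 2);  [6] (4, 0, 0, 9);  [7] (5, 3, 1, 3);  [8] (2, 3, 8, 1);  [9] (2, 3, 8, 1);  [10] (2, 3, 8, 1);  [11] (5, 3, 1, 3)

Grouping the 11 weights by Ā_17-representative: 4 linkage classes.

[[1, 2, 3, 7, 11], [4, 8, 9, 10], [5], [6]]


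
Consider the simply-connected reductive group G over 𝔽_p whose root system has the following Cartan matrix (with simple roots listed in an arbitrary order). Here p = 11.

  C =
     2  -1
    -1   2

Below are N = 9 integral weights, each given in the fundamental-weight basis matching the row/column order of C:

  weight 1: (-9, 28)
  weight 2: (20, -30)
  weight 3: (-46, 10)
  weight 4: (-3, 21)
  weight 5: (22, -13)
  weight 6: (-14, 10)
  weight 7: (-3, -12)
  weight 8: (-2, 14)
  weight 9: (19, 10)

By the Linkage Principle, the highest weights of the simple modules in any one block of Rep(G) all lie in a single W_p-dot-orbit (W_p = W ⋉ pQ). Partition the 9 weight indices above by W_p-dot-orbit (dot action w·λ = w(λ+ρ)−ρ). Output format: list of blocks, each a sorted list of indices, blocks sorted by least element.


C ↔ A_2 under row/col permutation; |W(A_2)| = 6.

Folding the 9 weights λ_j+ρ into Ā_11 (reps in the given 2-coord order):

    [1] (3, 7)
    [2] (3, 7)
    [3] (10, 0)
    [4] (9, 0)
    [5] (0, 1)
    [6] (9, 0)
    [7] (9, 0)
    [8] (3, 7)
    [9] (9, 0)

The 9 indices split into 4 linkage classes (same alcove rep ⇔ same W_11-dot-orbit):

[[1, 2, 8], [3], [4, 6, 7, 9], [5]]


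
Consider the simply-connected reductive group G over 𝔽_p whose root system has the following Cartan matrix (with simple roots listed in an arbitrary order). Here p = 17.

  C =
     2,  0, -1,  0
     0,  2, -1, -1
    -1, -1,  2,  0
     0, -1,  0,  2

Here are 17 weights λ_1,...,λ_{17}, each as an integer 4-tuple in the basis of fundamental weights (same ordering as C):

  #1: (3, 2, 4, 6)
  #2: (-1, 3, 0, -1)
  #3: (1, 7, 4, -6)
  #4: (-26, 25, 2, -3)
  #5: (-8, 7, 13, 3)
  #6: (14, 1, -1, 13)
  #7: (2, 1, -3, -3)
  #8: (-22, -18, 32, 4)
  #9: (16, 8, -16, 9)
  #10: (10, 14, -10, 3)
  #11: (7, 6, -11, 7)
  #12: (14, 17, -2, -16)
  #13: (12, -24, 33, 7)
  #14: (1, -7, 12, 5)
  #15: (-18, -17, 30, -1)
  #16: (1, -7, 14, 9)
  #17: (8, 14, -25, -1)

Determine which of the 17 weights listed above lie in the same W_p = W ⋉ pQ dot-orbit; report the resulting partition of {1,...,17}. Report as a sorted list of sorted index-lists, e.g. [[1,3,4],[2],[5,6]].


Dynkin diagram of C (from the 6 off-diagonal −1 entries): A_4.

Alcove-folded reps (p=17, 17 weights, presented ϖ-order):

  [1] (2, 3, 5, 5) · [2] (0, 4, 1, 0) · [3] (2, 3, 5, 5) · [4] (2, 3, 5, 5) · [5] (2, 3, 5, 5) · [6] (1, 2, 0, 0) · [7] (1, 2, 0, 0) · [8] (0, 4, 1, 0) · [9] (2, 6, 7, 0) · [10] (2, 6, 7, 0) · [11] (2, 3, 5, 5) · [12] (1, 2, 0, 0) · [13] (2, 6, 7, 0) · [14] (2, 6, 7, 0) · [15] (1, 2, 0, 0) · [16] (2, 6, 7, 0) · [17] (8, 0, 0, 2)

Linkage partition of the 17 weights (5 classes, p=17):

[[1, 3, 4, 5, 11], [2, 8], [6, 7, 12, 15], [9, 10, 13, 14, 16], [17]]


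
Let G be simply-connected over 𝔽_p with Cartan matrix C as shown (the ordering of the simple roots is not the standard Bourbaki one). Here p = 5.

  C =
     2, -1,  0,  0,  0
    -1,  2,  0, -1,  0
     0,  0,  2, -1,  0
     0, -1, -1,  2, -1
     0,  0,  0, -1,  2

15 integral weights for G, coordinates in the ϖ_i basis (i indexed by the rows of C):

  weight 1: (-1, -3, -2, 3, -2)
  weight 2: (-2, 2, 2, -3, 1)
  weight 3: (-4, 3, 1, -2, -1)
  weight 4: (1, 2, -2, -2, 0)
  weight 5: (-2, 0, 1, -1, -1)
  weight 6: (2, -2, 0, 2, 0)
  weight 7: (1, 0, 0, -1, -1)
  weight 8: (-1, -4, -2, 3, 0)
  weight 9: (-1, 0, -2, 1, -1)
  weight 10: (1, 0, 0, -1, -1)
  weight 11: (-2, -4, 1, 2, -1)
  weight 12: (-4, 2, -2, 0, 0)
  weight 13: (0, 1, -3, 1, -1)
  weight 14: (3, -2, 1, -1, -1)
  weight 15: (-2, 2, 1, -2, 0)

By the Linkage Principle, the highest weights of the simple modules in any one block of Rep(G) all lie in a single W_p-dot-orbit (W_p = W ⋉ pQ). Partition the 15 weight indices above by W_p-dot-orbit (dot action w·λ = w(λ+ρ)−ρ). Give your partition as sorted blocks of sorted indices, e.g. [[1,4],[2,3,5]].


Cartan matrix: type D_5 (|W|=1920); un-permuting the 5 rows.

λ_j+ρ reflected into Ā_5 (⟨·,θ^∨⟩≤5); 5-tuples as given:

  [1] (2, 0, 1, 0, 1);  [2] (0, 1, 1, 1, 0);  [3] (3, 0, 1, 0, 1);  [4] (2, 0, 1, 0, 1);  [5] (1, 0, 2, 0, 0);  [6] (2, 0, 1, 0, 1);  [7] (2, 1, 1, 0, 0);  [8] (3, 0, 1, 0, 1);  [9] (0, 1, 1, 1, 0);  [10] (2, 1, 1, 0, 0);  [11] (3, 0, 1, 0, 1);  [12] (3, 0, 1, 0, 1);  [13] (1, 0, 2, 0, 0);  [14] (3, 0, 1, 0, 1);  [15] (1, 0, 1, 1, 0)

Partition of {1..15} into 6 W_5-dot-orbits:

[[1, 4, 6], [2, 9], [3, 8, 11, 12, 14], [5, 13], [7, 10], [15]]


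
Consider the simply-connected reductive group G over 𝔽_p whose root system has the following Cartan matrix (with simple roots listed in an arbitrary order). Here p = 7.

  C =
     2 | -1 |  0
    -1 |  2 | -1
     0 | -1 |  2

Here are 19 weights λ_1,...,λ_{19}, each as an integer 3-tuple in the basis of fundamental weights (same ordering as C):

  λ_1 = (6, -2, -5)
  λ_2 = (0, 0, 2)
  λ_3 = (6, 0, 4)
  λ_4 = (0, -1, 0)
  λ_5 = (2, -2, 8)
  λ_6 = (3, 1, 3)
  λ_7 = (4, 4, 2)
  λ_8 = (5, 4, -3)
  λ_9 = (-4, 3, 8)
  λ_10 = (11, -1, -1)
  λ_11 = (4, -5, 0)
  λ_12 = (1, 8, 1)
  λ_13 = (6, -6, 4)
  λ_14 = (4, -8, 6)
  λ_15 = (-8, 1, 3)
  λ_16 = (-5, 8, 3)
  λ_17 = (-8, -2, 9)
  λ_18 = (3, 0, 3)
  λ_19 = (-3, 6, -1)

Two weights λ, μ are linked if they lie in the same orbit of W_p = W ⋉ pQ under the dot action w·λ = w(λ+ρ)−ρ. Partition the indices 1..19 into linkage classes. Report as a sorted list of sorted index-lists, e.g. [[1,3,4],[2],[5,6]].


Type A_3, rank 3, |W|=24; reorder rows/cols to standard.

Ā_7 reps of the 19 weights (A_3, coords as presented):

  λ_1 → (2, 4, 1);  λ_2 → (1, 1, 3);  λ_3 → (1, 0, 1);  λ_4 → (1, 0, 1);  λ_5 → (1, 1, 3);  λ_6 → (1, 2, 1);  λ_7 → (1, 1, 3);  λ_8 → (2, 1, 2);  λ_9 → (1, 2, 1);  λ_10 → (2, 5, 0);  λ_11 → (1, 1, 3);  λ_12 → (2, 1, 2);  λ_13 → (2, 5, 0);  λ_14 → (2, 5, 0);  λ_15 → (2, 4, 1);  λ_16 → (2, 1, 2);  λ_17 → (2, 4, 1);  λ_18 → (2, 1, 2);  λ_19 → (2, 5, 0)

Grouping the 19 weights by Ā_7-representative: 6 linkage classes.

[[1, 15, 17], [2, 5, 7, 11], [3, 4], [6, 9], [8, 12, 16, 18], [10, 13, 14, 19]]


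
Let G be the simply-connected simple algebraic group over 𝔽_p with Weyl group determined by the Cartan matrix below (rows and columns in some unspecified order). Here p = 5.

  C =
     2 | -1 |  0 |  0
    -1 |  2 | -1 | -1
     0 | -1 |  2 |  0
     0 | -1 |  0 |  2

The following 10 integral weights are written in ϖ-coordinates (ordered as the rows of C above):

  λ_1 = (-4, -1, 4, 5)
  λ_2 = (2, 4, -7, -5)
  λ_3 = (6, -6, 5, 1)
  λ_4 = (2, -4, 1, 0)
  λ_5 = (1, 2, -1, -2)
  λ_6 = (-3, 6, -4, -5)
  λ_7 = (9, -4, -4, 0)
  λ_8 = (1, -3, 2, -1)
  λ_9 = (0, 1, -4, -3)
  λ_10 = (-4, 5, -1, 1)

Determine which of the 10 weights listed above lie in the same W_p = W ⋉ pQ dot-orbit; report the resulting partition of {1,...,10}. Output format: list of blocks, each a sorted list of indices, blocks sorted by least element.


Dynkin diagram of C (from the 6 off-diagonal −1 entries): D_4.

W_5-reps of the 10 weights in Ā_5 (same 4-coord order as C):

    λ_1 → (2, 0, 0, 1)
    λ_2 → (1, 1, 0, 0)
    λ_3 → (1, 0, 2, 0)
    λ_4 → (0, 0, 1, 2)
    λ_5 → (2, 0, 0, 1)
    λ_6 → (0, 0, 1, 2)
    λ_7 → (1, 0, 2, 0)
    λ_8 → (0, 0, 1, 2)
    λ_9 → (2, 0, 0, 1)
    λ_10 → (1, 0, 2, 0)

These 10 weights hit 4 W_5-dot-orbits; sizes (3, 1, 3, 3):

[[1, 5, 9], [2], [3, 7, 10], [4, 6, 8]]


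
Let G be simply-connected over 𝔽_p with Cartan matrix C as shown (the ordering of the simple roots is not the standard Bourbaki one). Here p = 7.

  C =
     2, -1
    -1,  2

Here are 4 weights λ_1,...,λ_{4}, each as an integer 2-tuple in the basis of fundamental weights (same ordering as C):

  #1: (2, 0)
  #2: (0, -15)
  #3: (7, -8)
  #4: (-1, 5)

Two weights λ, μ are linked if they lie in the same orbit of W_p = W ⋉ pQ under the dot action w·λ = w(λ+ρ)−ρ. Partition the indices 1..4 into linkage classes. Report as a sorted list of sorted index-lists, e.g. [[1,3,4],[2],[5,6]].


A_2 Cartan matrix, 2 simple roots permuted; ρ=(1,1).

Ā_7 reps of the 4 weights (A_2, coords as presented):

  [1] (3, 1) · [2] (0, 6) · [3] (0, 6) · [4] (0, 6)

These 4 weights hit 2 W_7-dot-orbits; sizes (1, 3):

[[1], [2, 3, 4]]


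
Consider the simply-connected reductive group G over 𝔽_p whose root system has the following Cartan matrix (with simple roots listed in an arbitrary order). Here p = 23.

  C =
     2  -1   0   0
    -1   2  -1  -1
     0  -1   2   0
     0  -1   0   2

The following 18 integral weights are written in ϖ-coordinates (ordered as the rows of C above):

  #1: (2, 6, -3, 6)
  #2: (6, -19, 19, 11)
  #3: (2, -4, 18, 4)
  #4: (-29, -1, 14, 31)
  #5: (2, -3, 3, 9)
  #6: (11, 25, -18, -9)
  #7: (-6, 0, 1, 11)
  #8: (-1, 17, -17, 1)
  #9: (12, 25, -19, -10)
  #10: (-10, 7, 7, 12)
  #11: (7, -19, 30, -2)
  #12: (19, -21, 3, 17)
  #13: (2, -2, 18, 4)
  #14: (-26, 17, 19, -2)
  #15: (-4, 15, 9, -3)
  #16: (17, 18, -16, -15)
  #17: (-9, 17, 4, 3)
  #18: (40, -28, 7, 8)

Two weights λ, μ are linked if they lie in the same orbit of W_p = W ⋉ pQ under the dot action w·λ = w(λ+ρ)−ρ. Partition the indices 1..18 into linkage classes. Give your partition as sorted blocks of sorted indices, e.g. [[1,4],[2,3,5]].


C ↔ D_4 under row/col permutation; |W(D_4)| = 192.

Alcove-folded reps (p=23, 18 weights, presented ϖ-order):

    λ_1 → (3, 5, 2, 7)
    λ_2 → (11, 1, 2, 6)
    λ_3 → (0, 2, 16, 2)
    λ_4 → (4, 4, 1, 0)
    λ_5 → (1, 2, 2, 8)
    λ_6 → (3, 5, 2, 7)
    λ_7 → (1, 2, 2, 8)
    λ_8 → (0, 2, 16, 2)
    λ_9 → (3, 5, 2, 7)
    λ_10 → (3, 5, 2, 7)
    λ_11 → (1, 2, 2, 8)
    λ_12 → (0, 2, 16, 2)
    λ_13 → (0, 2, 16, 2)
    λ_14 → (3, 5, 2, 7)
    λ_15 → (0, 2, 7, 1)
    λ_16 → (4, 4, 1, 0)
    λ_17 → (4, 4, 1, 0)
    λ_18 → (4, 4, 1, 0)

Linkage partition of the 18 weights (6 classes, p=23):

[[1, 6, 9, 10, 14], [2], [3, 8, 12, 13], [4, 16, 17, 18], [5, 7, 11], [15]]


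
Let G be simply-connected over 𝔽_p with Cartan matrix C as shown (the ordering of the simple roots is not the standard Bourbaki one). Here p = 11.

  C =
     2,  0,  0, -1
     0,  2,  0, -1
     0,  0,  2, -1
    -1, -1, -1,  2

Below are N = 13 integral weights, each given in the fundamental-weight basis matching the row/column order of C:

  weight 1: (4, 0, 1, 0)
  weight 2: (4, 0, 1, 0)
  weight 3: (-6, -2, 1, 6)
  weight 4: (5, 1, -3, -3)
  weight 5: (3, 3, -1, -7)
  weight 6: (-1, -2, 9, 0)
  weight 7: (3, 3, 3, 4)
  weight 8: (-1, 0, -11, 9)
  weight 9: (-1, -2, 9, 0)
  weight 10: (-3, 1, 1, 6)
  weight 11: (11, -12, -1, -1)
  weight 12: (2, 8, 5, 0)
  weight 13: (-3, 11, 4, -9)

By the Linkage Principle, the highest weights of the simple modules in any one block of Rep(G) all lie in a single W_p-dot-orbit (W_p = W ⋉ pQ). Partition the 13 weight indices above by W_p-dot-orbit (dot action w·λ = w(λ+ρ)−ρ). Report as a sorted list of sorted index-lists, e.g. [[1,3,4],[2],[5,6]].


D_4 Cartan matrix, 4 simple roots permuted; ρ=(1,1,1,1).

Each λ_j+ρ reduced to Ā_11; 4-tuples below use C's row order:

  [1] (5, 1, 2, 1) · [2] (5, 1, 2, 1) · [3] (5, 1, 2, 1) · [4] (2, 2, 2, 0) · [5] (2, 2, 2, 0) · [6] (0, 1, 10, 0) · [7] (2, 2, 2, 0) · [8] (0, 1, 10, 0) · [9] (0, 1, 10, 0) · [10] (2, 2, 2, 0) · [11] (0, 1, 10, 0) · [12] (5, 1, 2, 1) · [13] (5, 1, 2, 1)

Partition of {1..13} into 3 W_11-dot-orbits:

[[1, 2, 3, 12, 13], [4, 5, 7, 10], [6, 8, 9, 11]]


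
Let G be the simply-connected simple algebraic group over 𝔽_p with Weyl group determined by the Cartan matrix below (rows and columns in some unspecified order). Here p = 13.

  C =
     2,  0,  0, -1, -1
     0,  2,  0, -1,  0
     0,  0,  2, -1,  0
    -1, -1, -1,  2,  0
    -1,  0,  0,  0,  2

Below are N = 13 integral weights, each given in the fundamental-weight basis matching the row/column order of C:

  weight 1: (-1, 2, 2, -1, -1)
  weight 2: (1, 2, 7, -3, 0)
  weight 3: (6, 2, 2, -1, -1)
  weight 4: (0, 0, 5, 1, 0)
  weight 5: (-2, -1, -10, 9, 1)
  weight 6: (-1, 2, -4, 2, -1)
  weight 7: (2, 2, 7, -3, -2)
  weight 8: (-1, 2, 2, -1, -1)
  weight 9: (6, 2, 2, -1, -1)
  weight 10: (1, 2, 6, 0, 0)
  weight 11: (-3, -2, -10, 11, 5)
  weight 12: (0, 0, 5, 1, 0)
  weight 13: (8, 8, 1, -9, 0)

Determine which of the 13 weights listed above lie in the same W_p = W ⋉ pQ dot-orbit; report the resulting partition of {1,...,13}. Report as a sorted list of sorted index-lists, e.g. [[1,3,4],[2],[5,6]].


Root system D_5: the 5×5 matrix C matches after relabeling.

Alcove-folded reps (p=13, 13 weights, presented ϖ-order):

  1: (0, 3, 3, 0, 0)
  2: (0, 1, 6, 2, 1)
  3: (0, 3, 3, 0, 0)
  4: (0, 1, 6, 2, 1)
  5: (1, 0, 9, 0, 1)
  6: (0, 3, 3, 0, 0)
  7: (0, 1, 6, 2, 1)
  8: (0, 3, 3, 0, 0)
  9: (0, 3, 3, 0, 0)
  10: (0, 2, 6, 1, 1)
  11: (0, 2, 6, 1, 1)
  12: (0, 1, 6, 2, 1)
  13: (0, 1, 6, 2, 1)

Partition of {1..13} into 4 W_13-dot-orbits:

[[1, 3, 6, 8, 9], [2, 4, 7, 12, 13], [5], [10, 11]]


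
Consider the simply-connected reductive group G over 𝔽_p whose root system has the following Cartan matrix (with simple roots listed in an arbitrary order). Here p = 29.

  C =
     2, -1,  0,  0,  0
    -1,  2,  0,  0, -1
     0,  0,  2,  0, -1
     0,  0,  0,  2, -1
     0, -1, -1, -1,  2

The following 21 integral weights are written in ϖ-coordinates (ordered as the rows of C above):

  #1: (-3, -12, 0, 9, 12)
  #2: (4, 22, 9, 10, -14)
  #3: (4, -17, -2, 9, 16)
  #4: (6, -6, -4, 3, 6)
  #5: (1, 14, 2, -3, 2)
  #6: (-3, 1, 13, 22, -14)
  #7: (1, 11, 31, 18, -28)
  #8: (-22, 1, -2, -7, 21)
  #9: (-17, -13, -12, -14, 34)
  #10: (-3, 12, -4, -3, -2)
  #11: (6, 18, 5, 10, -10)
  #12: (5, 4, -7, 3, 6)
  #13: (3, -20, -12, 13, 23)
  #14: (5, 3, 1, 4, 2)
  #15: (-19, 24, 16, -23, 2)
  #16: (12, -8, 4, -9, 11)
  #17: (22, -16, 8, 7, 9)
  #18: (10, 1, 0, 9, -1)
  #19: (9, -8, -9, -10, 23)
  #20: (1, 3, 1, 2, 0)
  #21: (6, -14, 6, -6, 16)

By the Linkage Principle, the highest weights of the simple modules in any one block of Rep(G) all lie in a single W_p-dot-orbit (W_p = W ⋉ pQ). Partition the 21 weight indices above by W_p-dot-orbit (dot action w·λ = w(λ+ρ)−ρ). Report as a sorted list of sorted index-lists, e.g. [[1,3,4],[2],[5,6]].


Dynkin diagram of C (from the 8 off-diagonal −1 entries): D_5.

Ā_29 reps of the 21 weights (D_5, coords as presented):

  λ_1+ρ ↦ (11, 2, 1, 10, 0)
  λ_2+ρ ↦ (2, 5, 3, 2, 1)
  λ_3+ρ ↦ (11, 2, 1, 10, 0)
  λ_4+ρ ↦ (2, 4, 2, 3, 1)
  λ_5+ρ ↦ (2, 5, 3, 2, 1)
  λ_6+ρ ↦ (11, 2, 1, 10, 0)
  λ_7+ρ ↦ (6, 4, 2, 5, 3)
  λ_8+ρ ↦ (2, 5, 3, 2, 1)
  λ_9+ρ ↦ (6, 5, 6, 4, 1)
  λ_10+ρ ↦ (2, 4, 2, 3, 1)
  λ_11+ρ ↦ (2, 5, 3, 2, 1)
  λ_12+ρ ↦ (6, 5, 6, 4, 1)
  λ_13+ρ ↦ (6, 4, 2, 5, 3)
  λ_14+ρ ↦ (6, 4, 2, 5, 3)
  λ_15+ρ ↦ (2, 4, 2, 3, 1)
  λ_16+ρ ↦ (6, 4, 2, 5, 3)
  λ_17+ρ ↦ (2, 5, 3, 2, 1)
  λ_18+ρ ↦ (11, 2, 1, 10, 0)
  λ_19+ρ ↦ (3, 2, 8, 9, 0)
  λ_20+ρ ↦ (2, 4, 2, 3, 1)
  λ_21+ρ ↦ (6, 5, 6, 4, 1)

Linkage partition of the 21 weights (6 classes, p=29):

[[1, 3, 6, 18], [2, 5, 8, 11, 17], [4, 10, 15, 20], [7, 13, 14, 16], [9, 12, 21], [19]]


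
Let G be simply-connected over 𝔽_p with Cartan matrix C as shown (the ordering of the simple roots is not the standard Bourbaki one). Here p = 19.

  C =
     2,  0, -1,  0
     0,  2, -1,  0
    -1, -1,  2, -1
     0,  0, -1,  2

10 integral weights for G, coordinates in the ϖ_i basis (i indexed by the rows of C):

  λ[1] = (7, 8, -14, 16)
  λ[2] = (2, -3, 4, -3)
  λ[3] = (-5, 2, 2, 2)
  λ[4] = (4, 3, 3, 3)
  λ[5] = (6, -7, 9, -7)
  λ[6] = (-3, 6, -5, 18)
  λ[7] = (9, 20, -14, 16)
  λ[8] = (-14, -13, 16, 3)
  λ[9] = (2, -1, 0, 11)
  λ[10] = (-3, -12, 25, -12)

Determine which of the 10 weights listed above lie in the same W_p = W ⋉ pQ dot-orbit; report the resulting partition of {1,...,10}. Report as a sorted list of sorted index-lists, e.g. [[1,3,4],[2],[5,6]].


Cartan matrix: type D_4 (|W|=192); un-permuting the 4 rows.

λ_j+ρ reflected into Ā_19 (⟨·,θ^∨⟩≤19); 4-tuples as given:

  λ_1+ρ ↦ (5, 4, 2, 4)
  λ_2+ρ ↦ (3, 2, 1, 2)
  λ_3+ρ ↦ (3, 2, 1, 2)
  λ_4+ρ ↦ (5, 4, 2, 4)
  λ_5+ρ ↦ (5, 4, 2, 4)
  λ_6+ρ ↦ (3, 0, 1, 12)
  λ_7+ρ ↦ (3, 2, 1, 2)
  λ_8+ρ ↦ (5, 4, 2, 4)
  λ_9+ρ ↦ (3, 0, 1, 12)
  λ_10+ρ ↦ (5, 4, 2, 4)

Linkage partition of the 10 weights (3 classes, p=19):

[[1, 4, 5, 8, 10], [2, 3, 7], [6, 9]]


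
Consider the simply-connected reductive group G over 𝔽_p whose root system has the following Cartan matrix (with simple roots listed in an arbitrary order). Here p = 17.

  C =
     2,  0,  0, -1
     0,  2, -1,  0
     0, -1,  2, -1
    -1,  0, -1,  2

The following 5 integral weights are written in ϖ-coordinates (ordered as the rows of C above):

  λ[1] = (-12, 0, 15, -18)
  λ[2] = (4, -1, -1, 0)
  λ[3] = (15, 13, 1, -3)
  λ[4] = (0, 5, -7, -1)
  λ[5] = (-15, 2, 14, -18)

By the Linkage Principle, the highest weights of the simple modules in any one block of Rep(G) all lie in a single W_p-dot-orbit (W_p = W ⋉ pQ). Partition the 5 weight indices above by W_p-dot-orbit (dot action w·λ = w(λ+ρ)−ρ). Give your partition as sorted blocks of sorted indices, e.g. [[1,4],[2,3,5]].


Type A_4, rank 4, |W|=120; reorder rows/cols to standard.

λ_j+ρ reflected into Ā_17 (⟨·,θ^∨⟩≤17); 4-tuples as given:

  λ_1 → (5, 0, 0, 1)
  λ_2 → (5, 0, 0, 1)
  λ_3 → (1, 1, 0, 2)
  λ_4 → (5, 0, 0, 1)
  λ_5 → (1, 1, 0, 2)

These 5 weights hit 2 W_17-dot-orbits; sizes (3, 2):

[[1, 2, 4], [3, 5]]


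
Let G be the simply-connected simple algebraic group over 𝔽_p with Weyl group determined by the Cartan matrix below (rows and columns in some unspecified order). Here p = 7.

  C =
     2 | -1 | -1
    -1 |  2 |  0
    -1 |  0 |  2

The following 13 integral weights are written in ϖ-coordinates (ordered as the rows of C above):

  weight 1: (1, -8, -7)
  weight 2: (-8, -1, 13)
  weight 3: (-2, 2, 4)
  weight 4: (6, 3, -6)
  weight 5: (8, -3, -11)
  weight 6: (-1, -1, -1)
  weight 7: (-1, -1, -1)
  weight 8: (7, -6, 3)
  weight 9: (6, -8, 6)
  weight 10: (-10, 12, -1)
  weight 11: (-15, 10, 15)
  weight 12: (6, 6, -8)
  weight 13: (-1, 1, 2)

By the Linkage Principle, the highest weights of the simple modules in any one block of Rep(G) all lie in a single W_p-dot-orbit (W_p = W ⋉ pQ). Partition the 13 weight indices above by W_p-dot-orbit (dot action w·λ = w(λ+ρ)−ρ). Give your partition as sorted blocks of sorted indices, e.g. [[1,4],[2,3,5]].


C ↔ A_3 under row/col permutation; |W(A_3)| = 24.

Ā_7 reps of the 13 weights (A_3, coords as presented):

  λ_1 → (2, 0, 1) · λ_2 → (0, 0, 0) · λ_3 → (1, 2, 4) · λ_4 → (2, 0, 1) · λ_5 → (0, 2, 4) · λ_6 → (0, 0, 0) · λ_7 → (0, 0, 0) · λ_8 → (2, 0, 1) · λ_9 → (0, 0, 0) · λ_10 → (2, 0, 1) · λ_11 → (2, 0, 1) · λ_12 → (0, 0, 0) · λ_13 → (0, 2, 3)

These 13 weights hit 5 W_7-dot-orbits; sizes (5, 5, 1, 1, 1):

[[1, 4, 8, 10, 11], [2, 6, 7, 9, 12], [3], [5], [13]]


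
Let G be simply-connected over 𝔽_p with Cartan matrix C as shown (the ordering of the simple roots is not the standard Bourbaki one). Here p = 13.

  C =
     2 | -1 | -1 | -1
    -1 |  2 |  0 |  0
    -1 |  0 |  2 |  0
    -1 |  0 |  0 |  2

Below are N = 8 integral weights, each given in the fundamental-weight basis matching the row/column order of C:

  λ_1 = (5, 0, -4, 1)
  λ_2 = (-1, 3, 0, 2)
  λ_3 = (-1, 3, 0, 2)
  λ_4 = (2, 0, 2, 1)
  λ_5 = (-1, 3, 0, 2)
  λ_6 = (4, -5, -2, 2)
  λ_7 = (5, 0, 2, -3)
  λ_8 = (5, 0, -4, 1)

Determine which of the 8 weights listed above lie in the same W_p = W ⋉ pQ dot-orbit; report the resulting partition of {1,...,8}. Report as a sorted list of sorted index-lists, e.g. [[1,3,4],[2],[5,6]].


Cartan matrix: type D_4 (|W|=192); un-permuting the 4 rows.

W_13-reps of the 8 weights in Ā_13 (same 4-coord order as C):

    [1] (3, 1, 3, 2)
    [2] (0, 4, 1, 3)
    [3] (0, 4, 1, 3)
    [4] (3, 1, 3, 2)
    [5] (0, 4, 1, 3)
    [6] (0, 4, 1, 3)
    [7] (3, 1, 3, 2)
    [8] (3, 1, 3, 2)

Linkage partition of the 8 weights (2 classes, p=13):

[[1, 4, 7, 8], [2, 3, 5, 6]]


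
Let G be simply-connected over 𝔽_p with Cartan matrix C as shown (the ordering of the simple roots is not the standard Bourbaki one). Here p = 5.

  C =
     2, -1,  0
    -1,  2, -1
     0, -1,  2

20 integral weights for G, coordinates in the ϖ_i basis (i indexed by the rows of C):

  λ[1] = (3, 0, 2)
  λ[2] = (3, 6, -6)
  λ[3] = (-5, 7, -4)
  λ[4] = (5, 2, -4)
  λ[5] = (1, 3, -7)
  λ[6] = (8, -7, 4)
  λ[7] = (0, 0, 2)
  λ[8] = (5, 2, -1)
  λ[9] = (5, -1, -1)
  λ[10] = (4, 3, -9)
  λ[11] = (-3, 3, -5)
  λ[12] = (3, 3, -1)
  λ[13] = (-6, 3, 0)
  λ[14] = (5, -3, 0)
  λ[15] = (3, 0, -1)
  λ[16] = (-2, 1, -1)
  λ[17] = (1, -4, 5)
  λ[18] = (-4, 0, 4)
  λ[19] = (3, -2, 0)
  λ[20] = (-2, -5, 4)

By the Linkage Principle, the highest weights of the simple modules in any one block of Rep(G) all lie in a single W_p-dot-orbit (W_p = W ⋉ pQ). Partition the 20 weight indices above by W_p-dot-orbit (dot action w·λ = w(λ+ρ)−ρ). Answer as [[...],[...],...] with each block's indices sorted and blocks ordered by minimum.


Cartan matrix: type A_3 (|W|=24); un-permuting the 3 rows.

Ā_5 reps of the 20 weights (A_3, coords as presented):

  λ_1+ρ ↦ (1, 1, 0);  λ_2+ρ ↦ (1, 1, 0);  λ_3+ρ ↦ (1, 1, 0);  λ_4+ρ ↦ (1, 1, 0);  λ_5+ρ ↦ (1, 1, 3);  λ_6+ρ ↦ (1, 1, 3);  λ_7+ρ ↦ (1, 1, 3);  λ_8+ρ ↦ (1, 1, 3);  λ_9+ρ ↦ (4, 1, 0);  λ_10+ρ ↦ (3, 1, 0);  λ_11+ρ ↦ (0, 2, 2);  λ_12+ρ ↦ (1, 1, 3);  λ_13+ρ ↦ (4, 1, 0);  λ_14+ρ ↦ (3, 1, 0);  λ_15+ρ ↦ (4, 1, 0);  λ_16+ρ ↦ (1, 1, 0);  λ_17+ρ ↦ (0, 2, 2);  λ_18+ρ ↦ (0, 2, 2);  λ_19+ρ ↦ (3, 1, 0);  λ_20+ρ ↦ (4, 1, 0)

5 distinct reps among the 20 weights ⇒ 5 W_5-linkage classes:

[[1, 2, 3, 4, 16], [5, 6, 7, 8, 12], [9, 13, 15, 20], [10, 14, 19], [11, 17, 18]]


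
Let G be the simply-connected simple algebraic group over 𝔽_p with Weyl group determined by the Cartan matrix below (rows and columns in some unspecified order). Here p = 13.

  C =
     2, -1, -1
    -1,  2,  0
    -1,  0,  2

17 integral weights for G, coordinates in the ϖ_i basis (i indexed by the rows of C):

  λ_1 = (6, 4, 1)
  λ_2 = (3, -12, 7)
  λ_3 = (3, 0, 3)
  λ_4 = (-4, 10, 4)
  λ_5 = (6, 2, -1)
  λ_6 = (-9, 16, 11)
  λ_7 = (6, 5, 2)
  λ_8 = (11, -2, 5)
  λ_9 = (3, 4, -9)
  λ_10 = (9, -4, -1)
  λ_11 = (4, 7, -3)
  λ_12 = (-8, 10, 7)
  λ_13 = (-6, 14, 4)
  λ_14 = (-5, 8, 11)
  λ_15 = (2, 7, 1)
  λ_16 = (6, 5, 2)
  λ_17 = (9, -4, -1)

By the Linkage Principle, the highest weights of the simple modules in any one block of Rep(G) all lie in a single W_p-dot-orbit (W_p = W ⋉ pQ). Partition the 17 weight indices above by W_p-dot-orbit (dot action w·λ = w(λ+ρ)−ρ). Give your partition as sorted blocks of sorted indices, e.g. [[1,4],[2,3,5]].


Type A_3, rank 3, |W|=24; reorder rows/cols to standard.

Ā_13 reps of the 17 weights (A_3, coords as presented):

  λ_1+ρ ↦ (7, 4, 1) · λ_2+ρ ↦ (7, 4, 1) · λ_3+ρ ↦ (4, 1, 4) · λ_4+ρ ↦ (3, 8, 2) · λ_5+ρ ↦ (7, 3, 0) · λ_6+ρ ↦ (4, 1, 4) · λ_7+ρ ↦ (7, 3, 0) · λ_8+ρ ↦ (7, 4, 1) · λ_9+ρ ↦ (4, 1, 4) · λ_10+ρ ↦ (7, 3, 0) · λ_11+ρ ↦ (3, 8, 2) · λ_12+ρ ↦ (7, 4, 1) · λ_13+ρ ↦ (3, 8, 2) · λ_14+ρ ↦ (4, 1, 4) · λ_15+ρ ↦ (3, 8, 2) · λ_16+ρ ↦ (7, 3, 0) · λ_17+ρ ↦ (7, 3, 0)

Grouping the 17 weights by Ā_13-representative: 4 linkage classes.

[[1, 2, 8, 12], [3, 6, 9, 14], [4, 11, 13, 15], [5, 7, 10, 16, 17]]


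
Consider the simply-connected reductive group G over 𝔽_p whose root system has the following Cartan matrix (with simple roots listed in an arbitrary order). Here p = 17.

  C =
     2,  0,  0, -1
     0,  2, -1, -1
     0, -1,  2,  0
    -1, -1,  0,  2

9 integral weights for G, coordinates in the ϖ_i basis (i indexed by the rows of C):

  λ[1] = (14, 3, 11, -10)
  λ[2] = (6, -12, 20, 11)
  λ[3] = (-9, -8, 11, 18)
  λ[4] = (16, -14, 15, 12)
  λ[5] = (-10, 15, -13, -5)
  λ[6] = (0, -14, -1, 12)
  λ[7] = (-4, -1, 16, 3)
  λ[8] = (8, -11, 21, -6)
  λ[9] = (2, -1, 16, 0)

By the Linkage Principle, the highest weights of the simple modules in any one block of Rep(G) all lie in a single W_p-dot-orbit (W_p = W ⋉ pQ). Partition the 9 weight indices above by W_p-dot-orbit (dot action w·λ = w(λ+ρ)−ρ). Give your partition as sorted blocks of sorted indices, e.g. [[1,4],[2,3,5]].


Cartan matrix: type A_4 (|W|=120); un-permuting the 4 rows.

Ā_17 reps of the 9 weights (A_4, coords as presented):

    λ_1 → (1, 5, 2, 4)
    λ_2 → (1, 5, 2, 4)
    λ_3 → (1, 5, 2, 4)
    λ_4 → (1, 0, 13, 0)
    λ_5 → (4, 9, 3, 0)
    λ_6 → (1, 0, 13, 0)
    λ_7 → (1, 0, 13, 0)
    λ_8 → (1, 5, 2, 4)
    λ_9 → (1, 0, 13, 0)

Linkage partition of the 9 weights (3 classes, p=17):

[[1, 2, 3, 8], [4, 6, 7, 9], [5]]


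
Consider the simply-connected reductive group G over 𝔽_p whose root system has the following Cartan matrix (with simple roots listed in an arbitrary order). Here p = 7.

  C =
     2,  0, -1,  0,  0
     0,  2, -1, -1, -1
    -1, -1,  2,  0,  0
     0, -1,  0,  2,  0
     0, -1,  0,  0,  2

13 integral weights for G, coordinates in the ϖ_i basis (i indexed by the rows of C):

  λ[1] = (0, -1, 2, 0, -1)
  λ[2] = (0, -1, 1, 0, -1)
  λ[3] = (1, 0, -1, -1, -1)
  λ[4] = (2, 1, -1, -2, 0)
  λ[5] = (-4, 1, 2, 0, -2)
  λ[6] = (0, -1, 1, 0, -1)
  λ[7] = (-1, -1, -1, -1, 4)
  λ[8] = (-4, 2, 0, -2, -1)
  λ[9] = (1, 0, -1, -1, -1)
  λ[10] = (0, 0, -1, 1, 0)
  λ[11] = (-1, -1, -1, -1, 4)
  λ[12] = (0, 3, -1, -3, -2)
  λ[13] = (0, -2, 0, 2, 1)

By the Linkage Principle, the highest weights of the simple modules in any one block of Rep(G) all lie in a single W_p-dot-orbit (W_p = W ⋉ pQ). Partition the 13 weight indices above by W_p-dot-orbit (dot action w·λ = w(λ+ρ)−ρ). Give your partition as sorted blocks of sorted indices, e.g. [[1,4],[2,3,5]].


Type D_5, rank 5, |W|=1920; reorder rows/cols to standard.

Ā_7 reps of the 13 weights (D_5, coords as presented):

  λ_1+ρ ↦ (1, 0, 2, 1, 0)
  λ_2+ρ ↦ (1, 0, 2, 1, 0)
  λ_3+ρ ↦ (2, 1, 0, 0, 0)
  λ_4+ρ ↦ (3, 1, 0, 1, 1)
  λ_5+ρ ↦ (3, 1, 0, 1, 1)
  λ_6+ρ ↦ (1, 0, 2, 1, 0)
  λ_7+ρ ↦ (0, 0, 0, 0, 5)
  λ_8+ρ ↦ (1, 0, 2, 1, 0)
  λ_9+ρ ↦ (2, 1, 0, 0, 0)
  λ_10+ρ ↦ (1, 1, 0, 2, 1)
  λ_11+ρ ↦ (0, 0, 0, 0, 5)
  λ_12+ρ ↦ (1, 1, 0, 2, 1)
  λ_13+ρ ↦ (1, 1, 0, 2, 1)

5 distinct reps among the 13 weights ⇒ 5 W_7-linkage classes:

[[1, 2, 6, 8], [3, 9], [4, 5], [7, 11], [10, 12, 13]]


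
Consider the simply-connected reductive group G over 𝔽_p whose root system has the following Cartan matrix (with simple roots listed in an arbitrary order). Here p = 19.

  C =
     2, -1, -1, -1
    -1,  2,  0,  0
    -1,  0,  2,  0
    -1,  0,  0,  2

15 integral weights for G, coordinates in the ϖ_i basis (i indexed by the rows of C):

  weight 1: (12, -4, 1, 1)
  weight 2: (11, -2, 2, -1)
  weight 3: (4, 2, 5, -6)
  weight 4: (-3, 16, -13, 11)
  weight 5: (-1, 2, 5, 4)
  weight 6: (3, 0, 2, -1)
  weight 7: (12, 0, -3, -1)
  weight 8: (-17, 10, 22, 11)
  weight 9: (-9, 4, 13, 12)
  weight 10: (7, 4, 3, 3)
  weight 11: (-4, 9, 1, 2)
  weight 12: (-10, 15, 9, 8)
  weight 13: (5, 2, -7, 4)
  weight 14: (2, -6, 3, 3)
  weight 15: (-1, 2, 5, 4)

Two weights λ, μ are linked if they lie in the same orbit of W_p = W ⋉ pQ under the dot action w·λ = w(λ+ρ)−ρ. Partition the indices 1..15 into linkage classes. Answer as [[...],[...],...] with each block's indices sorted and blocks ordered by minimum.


Root system D_4: the 4×4 matrix C matches after relabeling.

W_19-reps of the 15 weights in Ā_19 (same 4-coord order as C):

  λ_1 → (2, 3, 2, 2);  λ_2 → (4, 1, 3, 0);  λ_3 → (0, 3, 6, 5);  λ_4 → (2, 3, 2, 2);  λ_5 → (0, 3, 6, 5);  λ_6 → (4, 1, 3, 0);  λ_7 → (5, 1, 2, 0);  λ_8 → (4, 1, 3, 0);  λ_9 → (0, 3, 6, 5);  λ_10 → (2, 3, 2, 2);  λ_11 → (2, 7, 1, 0);  λ_12 → (2, 7, 1, 0);  λ_13 → (0, 3, 6, 5);  λ_14 → (2, 3, 2, 2);  λ_15 → (0, 3, 6, 5)

Partition of {1..15} into 5 W_19-dot-orbits:

[[1, 4, 10, 14], [2, 6, 8], [3, 5, 9, 13, 15], [7], [11, 12]]
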